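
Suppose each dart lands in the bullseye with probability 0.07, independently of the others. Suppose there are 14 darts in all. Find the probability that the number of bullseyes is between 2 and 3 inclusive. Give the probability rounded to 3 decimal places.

0.243

X ~ Binomial(14, 0.07); P(2 ≤ X ≤ 3) = Σ C(14,k) p^k (1−p)^(14−k) over k:
  k=2: C(14,2)·0.07^2·0.93^12 = 0.18665
  k=3: C(14,3)·0.07^3·0.93^11 = 0.05620
Total = 0.24285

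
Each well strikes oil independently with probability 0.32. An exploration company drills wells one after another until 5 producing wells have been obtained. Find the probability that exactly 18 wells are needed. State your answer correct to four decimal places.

0.0531

Y = trial on which the fifth success occurs; negative binomial, r=5, p=0.32.
P(Y=18) = C(17,4) · p^5 · (1−p)^13
= 2380 · 0.0033554 · 0.0066468 = 0.053081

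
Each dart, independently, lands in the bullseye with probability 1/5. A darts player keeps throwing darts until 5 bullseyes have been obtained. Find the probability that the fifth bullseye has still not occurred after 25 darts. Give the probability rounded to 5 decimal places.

0.42067

Needing more than 25 darts ⇔ fewer than 5 successes in the first 25. With X ~ Binomial(25, 0.20), P(Y > 25) = P(X ≤ 4).
  k=0: C(25,0)·0.20^0·0.80^25 = 0.0037779
  k=1: C(25,1)·0.20^1·0.80^24 = 0.0236118
  k=2: C(25,2)·0.20^2·0.80^23 = 0.0708355
  k=3: C(25,3)·0.20^3·0.80^22 = 0.1357680
  k=4: C(25,4)·0.20^4·0.80^21 = 0.1866811
P(X ≤ 4) = 0.4206743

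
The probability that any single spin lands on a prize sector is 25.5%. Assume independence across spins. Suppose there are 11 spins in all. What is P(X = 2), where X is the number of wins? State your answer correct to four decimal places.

0.2528

X ~ Binomial(n=11, p=0.255).
P(X=2) = C(11,2) · p^2 · (1−p)^9
= 55 · 0.065025 · 0.070698 = 0.252842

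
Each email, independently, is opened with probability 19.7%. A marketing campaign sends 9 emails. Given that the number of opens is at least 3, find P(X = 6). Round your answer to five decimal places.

X ~ Binomial(9, 0.197). Want P(X=6 | X≥3) = P(X=6) / P(X≥3).
P(X=6) = C(9,6)·0.197^6·0.803^3 = 0.0025423
P(X≥3) = 1 − 0.1388161 − 0.3065018 − 0.3007764 = 0.2539056
Ratio = 0.0025423 / 0.2539056 = 0.0100127

0.01001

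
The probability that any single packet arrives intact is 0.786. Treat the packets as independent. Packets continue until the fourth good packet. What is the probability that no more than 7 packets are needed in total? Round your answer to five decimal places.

Finishing within 7 packets ⇔ at least 4 successes in the first 7. With X ~ Binomial(7, 0.786), P(Y ≤ 7) = 1 − P(X ≤ 3).
  k=0: C(7,0)·0.786^0·0.214^7 = 0.0000206
  k=1: C(7,1)·0.786^1·0.214^6 = 0.0005284
  k=2: C(7,2)·0.786^2·0.214^5 = 0.0058228
  k=3: C(7,3)·0.786^3·0.214^4 = 0.0356444
1 − 0.0420162 = 0.9579838

0.95798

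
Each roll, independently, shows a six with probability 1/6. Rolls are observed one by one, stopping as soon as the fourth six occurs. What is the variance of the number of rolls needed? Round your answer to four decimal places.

120.0000

Y = total rolls until the fourth success; negative binomial with r=4, p=0.166667.
Var(Y) = r(1−p)/p² = 4·0.833333 / 0.166667² = 120.000000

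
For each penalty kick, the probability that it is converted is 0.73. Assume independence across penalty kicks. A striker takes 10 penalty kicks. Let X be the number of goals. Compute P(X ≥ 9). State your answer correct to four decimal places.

0.2019

X ~ Binomial(10, 0.73); P(X ≥ 9) = Σ C(10,k) p^k (1−p)^(10−k) over k:
  k=9: C(10,9)·0.73^9·0.27^1 = 0.158953
  k=10: C(10,10)·0.73^10·0.27^0 = 0.042976
Total = 0.201930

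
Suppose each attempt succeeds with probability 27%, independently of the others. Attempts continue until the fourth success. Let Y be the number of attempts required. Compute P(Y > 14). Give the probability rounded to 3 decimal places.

Needing more than 14 attempts ⇔ fewer than 4 successes in the first 14. With X ~ Binomial(14, 0.27), P(Y > 14) = P(X ≤ 3).
  k=0: C(14,0)·0.27^0·0.73^14 = 0.01220
  k=1: C(14,1)·0.27^1·0.73^13 = 0.06320
  k=2: C(14,2)·0.27^2·0.73^12 = 0.15193
  k=3: C(14,3)·0.27^3·0.73^11 = 0.22477
P(X ≤ 3) = 0.45210

0.452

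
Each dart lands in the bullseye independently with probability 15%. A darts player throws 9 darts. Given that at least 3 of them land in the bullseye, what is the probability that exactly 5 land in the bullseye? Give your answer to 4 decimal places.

0.0355

X ~ Binomial(9, 0.15). Want P(X=5 | X≥3) = P(X=5) / P(X≥3).
P(X=5) = C(9,5)·0.15^5·0.85^4 = 0.004995
P(X≥3) = 1 − 0.231617 − 0.367862 − 0.259667 = 0.140853
Ratio = 0.004995 / 0.140853 = 0.035460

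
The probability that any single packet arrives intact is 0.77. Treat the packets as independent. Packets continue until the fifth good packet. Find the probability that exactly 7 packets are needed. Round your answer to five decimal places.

0.21478

Y = trial on which the fifth success occurs; negative binomial, r=5, p=0.77.
P(Y=7) = C(6,4) · p^5 · (1−p)^2
= 15 · 0.27068 · 0.0529 = 0.2147833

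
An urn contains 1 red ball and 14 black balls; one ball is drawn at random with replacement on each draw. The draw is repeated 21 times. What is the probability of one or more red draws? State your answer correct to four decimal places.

0.7652

P(at least one) = 1 − P(none) = 1 − (1 − 0.066667)^21
= 1 − 0.234840 = 0.765160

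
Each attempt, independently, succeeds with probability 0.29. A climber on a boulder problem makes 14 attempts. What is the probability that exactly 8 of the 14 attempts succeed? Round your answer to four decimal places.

0.0192

X ~ Binomial(n=14, p=0.29).
P(X=8) = C(14,8) · p^8 · (1−p)^6
= 3003 · 5.0025e-05 · 0.1281 = 0.019244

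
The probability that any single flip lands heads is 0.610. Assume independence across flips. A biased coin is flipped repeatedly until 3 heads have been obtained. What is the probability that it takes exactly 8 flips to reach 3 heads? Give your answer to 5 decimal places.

Y = trial on which the third success occurs; negative binomial, r=3, p=0.61.
P(Y=8) = C(7,2) · p^3 · (1−p)^5
= 21 · 0.22698 · 0.0090224 = 0.0430063

0.04301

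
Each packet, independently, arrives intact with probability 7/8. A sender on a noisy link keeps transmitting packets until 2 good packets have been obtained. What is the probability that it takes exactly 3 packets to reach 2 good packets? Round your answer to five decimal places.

0.19141

Y = trial on which the second success occurs; negative binomial, r=2, p=0.875.
P(Y=3) = C(2,1) · p^2 · (1−p)^1
= 2 · 0.76562 · 0.125 = 0.1914062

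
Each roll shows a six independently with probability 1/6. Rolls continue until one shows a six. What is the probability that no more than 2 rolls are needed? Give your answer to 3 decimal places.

Y = number of rolls to the first success; geometric, p = 0.166667.
P(Y ≤ 2) = 1 − (1−p)^2 = 1 − 0.69444 = 0.30556

0.306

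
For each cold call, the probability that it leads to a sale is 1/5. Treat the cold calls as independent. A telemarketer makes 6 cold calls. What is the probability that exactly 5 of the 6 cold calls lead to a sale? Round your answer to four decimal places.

0.0015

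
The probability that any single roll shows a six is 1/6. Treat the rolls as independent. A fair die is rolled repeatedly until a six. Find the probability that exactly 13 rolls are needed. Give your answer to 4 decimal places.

Geometric (trials to first success), p = 0.166667.
P(Y = 13) = (1−p)^12 · p = 0.11216 · 0.166667 = 0.018693

0.0187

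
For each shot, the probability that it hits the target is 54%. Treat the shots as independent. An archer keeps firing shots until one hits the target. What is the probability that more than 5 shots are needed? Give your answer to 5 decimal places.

Y = number of shots to the first success; geometric, p = 0.54.
P(Y > 5) = P(first 5 all fail) = (1−p)^5 = 0.0205963

0.02060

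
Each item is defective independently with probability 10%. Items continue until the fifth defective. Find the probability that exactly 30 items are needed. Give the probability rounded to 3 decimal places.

Y = trial on which the fifth success occurs; negative binomial, r=5, p=0.10.
P(Y=30) = C(29,4) · p^5 · (1−p)^25
= 23751 · 1e-05 · 0.07179 = 0.01705

0.017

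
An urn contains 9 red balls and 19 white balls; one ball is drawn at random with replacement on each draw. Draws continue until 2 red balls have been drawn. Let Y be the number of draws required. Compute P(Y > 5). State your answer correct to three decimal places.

0.485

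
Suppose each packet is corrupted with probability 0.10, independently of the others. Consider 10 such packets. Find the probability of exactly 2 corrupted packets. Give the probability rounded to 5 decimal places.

X ~ Binomial(n=10, p=0.10).
P(X=2) = C(10,2) · p^2 · (1−p)^8
= 45 · 0.01 · 0.43047 = 0.1937102

0.19371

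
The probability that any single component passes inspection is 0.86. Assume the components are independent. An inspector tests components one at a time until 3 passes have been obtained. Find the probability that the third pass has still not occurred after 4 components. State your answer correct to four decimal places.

Needing more than 4 components ⇔ fewer than 3 successes in the first 4. With X ~ Binomial(4, 0.86), P(Y > 4) = P(X ≤ 2).
  k=0: C(4,0)·0.86^0·0.14^4 = 0.000384
  k=1: C(4,1)·0.86^1·0.14^3 = 0.009439
  k=2: C(4,2)·0.86^2·0.14^2 = 0.086977
P(X ≤ 2) = 0.096800

0.0968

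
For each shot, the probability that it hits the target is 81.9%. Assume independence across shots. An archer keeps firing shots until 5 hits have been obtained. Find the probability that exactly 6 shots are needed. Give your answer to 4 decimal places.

0.3335

Y = trial on which the fifth success occurs; negative binomial, r=5, p=0.819.
P(Y=6) = C(5,4) · p^5 · (1−p)^1
= 5 · 0.36848 · 0.181 = 0.333479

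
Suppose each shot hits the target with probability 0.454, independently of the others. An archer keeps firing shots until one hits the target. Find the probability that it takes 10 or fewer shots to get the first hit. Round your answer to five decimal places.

0.99765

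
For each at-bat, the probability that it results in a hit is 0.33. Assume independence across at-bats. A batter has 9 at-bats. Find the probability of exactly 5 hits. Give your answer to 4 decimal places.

0.0994

X ~ Binomial(n=9, p=0.33).
P(X=5) = C(9,5) · p^5 · (1−p)^4
= 126 · 0.0039135 · 0.20151 = 0.099366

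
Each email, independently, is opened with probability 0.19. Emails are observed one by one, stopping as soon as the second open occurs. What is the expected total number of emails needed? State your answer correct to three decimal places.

10.526

Y = total emails until the second success; negative binomial with r=2, p=0.19.
E[Y] = r / p = 2 / 0.19 = 10.52632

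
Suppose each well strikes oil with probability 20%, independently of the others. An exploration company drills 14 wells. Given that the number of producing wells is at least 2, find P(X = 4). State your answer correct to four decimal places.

X ~ Binomial(14, 0.20). Want P(X=4 | X≥2) = P(X=4) / P(X≥2).
P(X=4) = C(14,4)·0.20^4·0.80^10 = 0.171970
P(X≥2) = 1 − 0.043980 − 0.153932 = 0.802088
Ratio = 0.171970 / 0.802088 = 0.214404

0.2144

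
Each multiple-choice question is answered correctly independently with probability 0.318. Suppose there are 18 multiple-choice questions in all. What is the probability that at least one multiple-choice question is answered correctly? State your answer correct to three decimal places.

P(at least one) = 1 − P(none) = 1 − (1 − 0.318)^18
= 1 − 0.00102 = 0.99898

0.999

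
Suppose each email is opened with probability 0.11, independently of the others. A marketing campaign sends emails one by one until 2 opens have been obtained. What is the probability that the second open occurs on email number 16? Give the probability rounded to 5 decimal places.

0.03551

Y = trial on which the second success occurs; negative binomial, r=2, p=0.11.
P(Y=16) = C(15,1) · p^2 · (1−p)^14
= 15 · 0.0121 · 0.19564 = 0.0355089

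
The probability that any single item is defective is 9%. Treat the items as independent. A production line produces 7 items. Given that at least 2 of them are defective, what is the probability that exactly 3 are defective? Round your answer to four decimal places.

X ~ Binomial(7, 0.09). Want P(X=3 | X≥2) = P(X=3) / P(X≥2).
P(X=3) = C(7,3)·0.09^3·0.91^4 = 0.017497
P(X≥2) = 1 − 0.516761 − 0.357758 = 0.125481
Ratio = 0.017497 / 0.125481 = 0.139438

0.1394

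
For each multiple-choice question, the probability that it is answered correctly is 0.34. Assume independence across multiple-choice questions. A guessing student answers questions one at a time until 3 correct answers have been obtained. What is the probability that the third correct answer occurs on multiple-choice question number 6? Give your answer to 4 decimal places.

0.1130

Y = trial on which the third success occurs; negative binomial, r=3, p=0.34.
P(Y=6) = C(5,2) · p^3 · (1−p)^3
= 10 · 0.039304 · 0.2875 = 0.112997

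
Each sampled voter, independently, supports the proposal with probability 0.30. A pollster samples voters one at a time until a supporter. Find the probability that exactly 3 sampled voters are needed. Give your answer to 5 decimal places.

0.14700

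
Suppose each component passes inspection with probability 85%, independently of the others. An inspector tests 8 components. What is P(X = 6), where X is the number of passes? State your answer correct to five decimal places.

X ~ Binomial(n=8, p=0.85).
P(X=6) = C(8,6) · p^6 · (1−p)^2
= 28 · 0.37715 · 0.0225 = 0.2376042

0.23760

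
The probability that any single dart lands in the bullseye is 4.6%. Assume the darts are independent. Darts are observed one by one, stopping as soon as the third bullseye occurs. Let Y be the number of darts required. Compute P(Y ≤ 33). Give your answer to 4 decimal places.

0.1927

Finishing within 33 darts ⇔ at least 3 successes in the first 33. With X ~ Binomial(33, 0.046), P(Y ≤ 33) = 1 − P(X ≤ 2).
  k=0: C(33,0)·0.046^0·0.954^33 = 0.211396
  k=1: C(33,1)·0.046^1·0.954^32 = 0.336372
  k=2: C(33,2)·0.046^2·0.954^31 = 0.259507
1 − 0.807275 = 0.192725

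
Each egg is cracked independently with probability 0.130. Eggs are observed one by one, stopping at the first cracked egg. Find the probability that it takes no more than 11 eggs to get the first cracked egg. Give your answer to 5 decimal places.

0.78387

Y = number of eggs to the first success; geometric, p = 0.13.
P(Y ≤ 11) = 1 − (1−p)^11 = 1 − 0.2161284 = 0.7838716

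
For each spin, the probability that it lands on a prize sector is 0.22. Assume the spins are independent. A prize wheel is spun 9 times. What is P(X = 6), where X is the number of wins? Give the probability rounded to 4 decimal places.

X ~ Binomial(n=9, p=0.22).
P(X=6) = C(9,6) · p^6 · (1−p)^3
= 84 · 0.00011338 · 0.47455 = 0.004520

0.0045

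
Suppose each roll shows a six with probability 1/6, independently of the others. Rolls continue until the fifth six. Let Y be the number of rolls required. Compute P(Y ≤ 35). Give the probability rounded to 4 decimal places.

Finishing within 35 rolls ⇔ at least 5 successes in the first 35. With X ~ Binomial(35, 0.166667), P(Y ≤ 35) = 1 − P(X ≤ 4).
  k=0: C(35,0)·0.166667^0·0.833333^35 = 0.001693
  k=1: C(35,1)·0.166667^1·0.833333^34 = 0.011851
  k=2: C(35,2)·0.166667^2·0.833333^33 = 0.040293
  k=3: C(35,3)·0.166667^3·0.833333^32 = 0.088645
  k=4: C(35,4)·0.166667^4·0.833333^31 = 0.141833
1 − 0.284315 = 0.715685

0.7157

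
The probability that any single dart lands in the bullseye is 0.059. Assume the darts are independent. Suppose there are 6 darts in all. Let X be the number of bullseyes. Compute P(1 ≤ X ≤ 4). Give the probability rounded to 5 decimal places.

X ~ Binomial(6, 0.059); P(1 ≤ X ≤ 4) = Σ C(6,k) p^k (1−p)^(6−k) over k:
  k=1: C(6,1)·0.059^1·0.941^5 = 0.2611869
  k=2: C(6,2)·0.059^2·0.941^4 = 0.0409406
  k=3: C(6,3)·0.059^3·0.941^3 = 0.0034226
  k=4: C(6,4)·0.059^4·0.941^2 = 0.0001609
Total = 0.3057110

0.30571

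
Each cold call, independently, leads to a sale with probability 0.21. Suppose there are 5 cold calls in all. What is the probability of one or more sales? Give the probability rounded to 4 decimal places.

0.6923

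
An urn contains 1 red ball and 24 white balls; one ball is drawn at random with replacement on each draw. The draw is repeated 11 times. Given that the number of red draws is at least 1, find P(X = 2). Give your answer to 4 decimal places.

X ~ Binomial(11, 0.04). Want P(X=2 | X≥1) = P(X=2) / P(X≥1).
P(X=2) = C(11,2)·0.04^2·0.96^9 = 0.060943
P(X≥1) = 1 − 0.638239 = 0.361761
Ratio = 0.060943 / 0.361761 = 0.168462

0.1685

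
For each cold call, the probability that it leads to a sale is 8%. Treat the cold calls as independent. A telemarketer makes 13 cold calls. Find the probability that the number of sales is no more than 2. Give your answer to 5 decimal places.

X ~ Binomial(13, 0.08); P(X ≤ 2) = Σ C(13,k) p^k (1−p)^(13−k) over k:
  k=0: C(13,0)·0.08^0·0.92^13 = 0.3382531
  k=1: C(13,1)·0.08^1·0.92^12 = 0.3823730
  k=2: C(13,2)·0.08^2·0.92^11 = 0.1994990
Total = 0.9201251

0.92013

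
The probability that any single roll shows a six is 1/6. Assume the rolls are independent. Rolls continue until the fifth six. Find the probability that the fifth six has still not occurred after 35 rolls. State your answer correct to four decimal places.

Needing more than 35 rolls ⇔ fewer than 5 successes in the first 35. With X ~ Binomial(35, 0.166667), P(Y > 35) = P(X ≤ 4).
  k=0: C(35,0)·0.166667^0·0.833333^35 = 0.001693
  k=1: C(35,1)·0.166667^1·0.833333^34 = 0.011851
  k=2: C(35,2)·0.166667^2·0.833333^33 = 0.040293
  k=3: C(35,3)·0.166667^3·0.833333^32 = 0.088645
  k=4: C(35,4)·0.166667^4·0.833333^31 = 0.141833
P(X ≤ 4) = 0.284315

0.2843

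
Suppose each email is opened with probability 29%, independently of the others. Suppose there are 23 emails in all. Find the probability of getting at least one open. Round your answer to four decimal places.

P(at least one) = 1 − P(none) = 1 − (1 − 0.29)^23
= 1 − 0.000379 = 0.999621

0.9996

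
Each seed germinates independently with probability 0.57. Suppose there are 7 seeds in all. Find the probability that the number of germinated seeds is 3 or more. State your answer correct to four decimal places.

0.8718

X ~ Binomial(7, 0.57); P(X ≥ 3) = Σ C(7,k) p^k (1−p)^(7−k) over k:
  k=3: C(7,3)·0.57^3·0.43^4 = 0.221598
  k=4: C(7,4)·0.57^4·0.43^3 = 0.293747
  k=5: C(7,5)·0.57^5·0.43^2 = 0.233631
  k=6: C(7,6)·0.57^6·0.43^1 = 0.103232
  k=7: C(7,7)·0.57^7·0.43^0 = 0.019549
Total = 0.871757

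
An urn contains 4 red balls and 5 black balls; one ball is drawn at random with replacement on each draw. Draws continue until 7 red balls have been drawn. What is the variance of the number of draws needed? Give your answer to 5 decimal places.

19.68750

Y = total draws until the seventh success; negative binomial with r=7, p=0.444444.
Var(Y) = r(1−p)/p² = 7·0.555556 / 0.444444² = 19.6875000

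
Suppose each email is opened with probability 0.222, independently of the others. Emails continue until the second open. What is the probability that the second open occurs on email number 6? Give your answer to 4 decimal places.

0.0903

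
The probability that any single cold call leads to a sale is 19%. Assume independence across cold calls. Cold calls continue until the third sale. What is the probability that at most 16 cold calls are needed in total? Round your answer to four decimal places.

0.6101

Finishing within 16 cold calls ⇔ at least 3 successes in the first 16. With X ~ Binomial(16, 0.19), P(Y ≤ 16) = 1 − P(X ≤ 2).
  k=0: C(16,0)·0.19^0·0.81^16 = 0.034337
  k=1: C(16,1)·0.19^1·0.81^15 = 0.128869
  k=2: C(16,2)·0.19^2·0.81^14 = 0.226714
1 − 0.389920 = 0.610080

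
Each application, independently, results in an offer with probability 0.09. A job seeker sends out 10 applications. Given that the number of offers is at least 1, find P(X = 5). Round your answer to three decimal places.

0.002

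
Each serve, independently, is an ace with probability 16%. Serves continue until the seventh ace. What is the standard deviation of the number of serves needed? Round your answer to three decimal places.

15.155

Y = total serves until the seventh success; negative binomial with r=7, p=0.16.
SD(Y) = √[r(1−p)/p²] = √(229.68750) = 15.15544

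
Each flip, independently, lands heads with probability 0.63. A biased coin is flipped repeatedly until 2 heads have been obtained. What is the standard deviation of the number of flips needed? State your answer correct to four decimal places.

1.3654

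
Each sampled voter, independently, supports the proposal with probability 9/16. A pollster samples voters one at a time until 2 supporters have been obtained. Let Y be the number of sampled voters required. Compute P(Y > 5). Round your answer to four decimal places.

0.1191

Needing more than 5 sampled voters ⇔ fewer than 2 successes in the first 5. With X ~ Binomial(5, 0.5625), P(Y > 5) = P(X ≤ 1).
  k=0: C(5,0)·0.5625^0·0.4375^5 = 0.016028
  k=1: C(5,1)·0.5625^1·0.4375^4 = 0.103040
P(X ≤ 1) = 0.119068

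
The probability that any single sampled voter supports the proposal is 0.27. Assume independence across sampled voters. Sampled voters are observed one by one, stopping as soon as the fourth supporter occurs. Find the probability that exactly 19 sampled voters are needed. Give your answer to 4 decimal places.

0.0386

Y = trial on which the fourth success occurs; negative binomial, r=4, p=0.27.
P(Y=19) = C(18,3) · p^4 · (1−p)^15
= 816 · 0.0053144 · 0.0089093 = 0.038636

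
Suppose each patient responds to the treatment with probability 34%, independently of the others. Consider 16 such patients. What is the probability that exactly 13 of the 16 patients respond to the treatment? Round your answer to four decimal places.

X ~ Binomial(n=16, p=0.34).
P(X=13) = C(16,13) · p^13 · (1−p)^3
= 560 · 8.1138e-07 · 0.2875 = 0.000131

0.0001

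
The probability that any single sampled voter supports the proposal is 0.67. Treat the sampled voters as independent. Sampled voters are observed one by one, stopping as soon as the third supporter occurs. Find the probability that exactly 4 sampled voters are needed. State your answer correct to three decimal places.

0.298

Y = trial on which the third success occurs; negative binomial, r=3, p=0.67.
P(Y=4) = C(3,2) · p^3 · (1−p)^1
= 3 · 0.30076 · 0.33 = 0.29776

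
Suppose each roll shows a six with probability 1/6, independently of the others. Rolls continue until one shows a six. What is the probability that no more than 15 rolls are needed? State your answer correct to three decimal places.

Y = number of rolls to the first success; geometric, p = 0.166667.
P(Y ≤ 15) = 1 − (1−p)^15 = 1 − 0.06491 = 0.93509

0.935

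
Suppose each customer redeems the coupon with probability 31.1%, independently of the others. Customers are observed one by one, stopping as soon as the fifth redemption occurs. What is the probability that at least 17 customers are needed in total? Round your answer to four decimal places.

Needing more than 16 customers ⇔ fewer than 5 successes in the first 16. With X ~ Binomial(16, 0.311), P(Y > 16) = P(X ≤ 4).
  k=0: C(16,0)·0.311^0·0.689^16 = 0.002579
  k=1: C(16,1)·0.311^1·0.689^15 = 0.018628
  k=2: C(16,2)·0.311^2·0.689^14 = 0.063062
  k=3: C(16,3)·0.311^3·0.689^13 = 0.132837
  k=4: C(16,4)·0.311^4·0.689^12 = 0.194869
P(X ≤ 4) = 0.411976

0.4120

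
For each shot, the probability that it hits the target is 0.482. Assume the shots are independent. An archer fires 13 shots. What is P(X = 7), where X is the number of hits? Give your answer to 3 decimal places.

X ~ Binomial(n=13, p=0.482).
P(X=7) = C(13,7) · p^7 · (1−p)^6
= 1716 · 0.0060441 · 0.019319 = 0.20037

0.200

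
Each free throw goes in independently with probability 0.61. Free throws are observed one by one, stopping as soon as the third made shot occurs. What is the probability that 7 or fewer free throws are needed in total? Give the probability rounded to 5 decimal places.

0.91310

Finishing within 7 free throws ⇔ at least 3 successes in the first 7. With X ~ Binomial(7, 0.61), P(Y ≤ 7) = 1 − P(X ≤ 2).
  k=0: C(7,0)·0.61^0·0.39^7 = 0.0013723
  k=1: C(7,1)·0.61^1·0.39^6 = 0.0150250
  k=2: C(7,2)·0.61^2·0.39^5 = 0.0705021
1 − 0.0868994 = 0.9131006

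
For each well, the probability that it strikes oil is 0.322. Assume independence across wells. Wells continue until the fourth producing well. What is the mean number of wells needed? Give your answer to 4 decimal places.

Y = total wells until the fourth success; negative binomial with r=4, p=0.322.
E[Y] = r / p = 4 / 0.322 = 12.422360

12.4224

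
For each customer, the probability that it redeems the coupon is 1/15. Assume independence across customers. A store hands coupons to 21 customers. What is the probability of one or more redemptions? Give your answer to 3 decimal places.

P(at least one) = 1 − P(none) = 1 − (1 − 0.066667)^21
= 1 − 0.23484 = 0.76516

0.765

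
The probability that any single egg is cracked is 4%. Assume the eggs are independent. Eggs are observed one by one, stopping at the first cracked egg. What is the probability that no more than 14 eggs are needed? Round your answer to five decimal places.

0.43533

Y = number of eggs to the first success; geometric, p = 0.04.
P(Y ≤ 14) = 1 − (1−p)^14 = 1 − 0.5646733 = 0.4353267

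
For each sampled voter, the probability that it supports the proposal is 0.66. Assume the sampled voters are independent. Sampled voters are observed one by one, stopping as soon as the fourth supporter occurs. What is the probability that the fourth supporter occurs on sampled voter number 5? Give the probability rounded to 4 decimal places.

0.2581

Y = trial on which the fourth success occurs; negative binomial, r=4, p=0.66.
P(Y=5) = C(4,3) · p^4 · (1−p)^1
= 4 · 0.18975 · 0.34 = 0.258056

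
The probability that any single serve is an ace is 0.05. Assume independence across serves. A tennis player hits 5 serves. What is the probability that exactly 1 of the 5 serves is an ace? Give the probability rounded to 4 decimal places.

X ~ Binomial(n=5, p=0.05).
P(X=1) = C(5,1) · p^1 · (1−p)^4
= 5 · 0.05 · 0.81451 = 0.203627

0.2036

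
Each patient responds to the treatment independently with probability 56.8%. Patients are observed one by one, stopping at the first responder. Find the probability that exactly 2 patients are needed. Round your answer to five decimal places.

Geometric (trials to first success), p = 0.568.
P(Y = 2) = (1−p)^1 · p = 0.432 · 0.568 = 0.2453760

0.24538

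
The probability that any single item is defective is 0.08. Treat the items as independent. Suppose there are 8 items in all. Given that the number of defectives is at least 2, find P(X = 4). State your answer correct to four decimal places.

X ~ Binomial(8, 0.08). Want P(X=4 | X≥2) = P(X=4) / P(X≥2).
P(X=4) = C(8,4)·0.08^4·0.92^4 = 0.002054
P(X≥2) = 1 − 0.513219 − 0.357022 = 0.129759
Ratio = 0.002054 / 0.129759 = 0.015830

0.0158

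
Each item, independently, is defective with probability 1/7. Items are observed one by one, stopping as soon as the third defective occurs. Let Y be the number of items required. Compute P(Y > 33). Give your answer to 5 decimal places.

0.13074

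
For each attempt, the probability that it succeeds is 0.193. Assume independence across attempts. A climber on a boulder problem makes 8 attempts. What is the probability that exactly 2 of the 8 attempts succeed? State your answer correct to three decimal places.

0.288

X ~ Binomial(n=8, p=0.193).
P(X=2) = C(8,2) · p^2 · (1−p)^6
= 28 · 0.037249 · 0.27621 = 0.28808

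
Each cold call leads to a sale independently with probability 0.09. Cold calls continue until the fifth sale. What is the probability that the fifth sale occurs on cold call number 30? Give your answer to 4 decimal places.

Y = trial on which the fifth success occurs; negative binomial, r=5, p=0.09.
P(Y=30) = C(29,4) · p^5 · (1−p)^25
= 23751 · 5.9049e-06 · 0.094631 = 0.013272

0.0133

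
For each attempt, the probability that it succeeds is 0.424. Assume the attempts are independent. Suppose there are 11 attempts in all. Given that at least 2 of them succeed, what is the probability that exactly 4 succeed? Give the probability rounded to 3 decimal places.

0.229

X ~ Binomial(11, 0.424). Want P(X=4 | X≥2) = P(X=4) / P(X≥2).
P(X=4) = C(11,4)·0.424^4·0.576^7 = 0.22435
P(X≥2) = 1 − 0.00232 − 0.01875 = 0.97894
Ratio = 0.22435 / 0.97894 = 0.22918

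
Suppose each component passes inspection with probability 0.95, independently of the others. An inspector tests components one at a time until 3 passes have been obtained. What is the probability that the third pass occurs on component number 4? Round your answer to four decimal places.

Y = trial on which the third success occurs; negative binomial, r=3, p=0.95.
P(Y=4) = C(3,2) · p^3 · (1−p)^1
= 3 · 0.85737 · 0.05 = 0.128606

0.1286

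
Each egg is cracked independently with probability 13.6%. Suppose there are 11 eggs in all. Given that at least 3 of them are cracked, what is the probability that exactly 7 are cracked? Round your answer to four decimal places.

0.0009

X ~ Binomial(11, 0.136). Want P(X=7 | X≥3) = P(X=7) / P(X≥3).
P(X=7) = C(11,7)·0.136^7·0.864^4 = 0.000158
P(X≥3) = 1 − 0.200286 − 0.346792 − 0.272938 = 0.179984
Ratio = 0.000158 / 0.179984 = 0.000879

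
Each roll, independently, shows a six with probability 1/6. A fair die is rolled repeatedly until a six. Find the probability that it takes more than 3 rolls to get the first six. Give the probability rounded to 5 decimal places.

0.57870

Y = number of rolls to the first success; geometric, p = 0.166667.
P(Y > 3) = P(first 3 all fail) = (1−p)^3 = 0.5787037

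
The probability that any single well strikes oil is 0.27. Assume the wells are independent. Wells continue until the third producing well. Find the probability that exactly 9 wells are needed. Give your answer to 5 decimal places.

0.08340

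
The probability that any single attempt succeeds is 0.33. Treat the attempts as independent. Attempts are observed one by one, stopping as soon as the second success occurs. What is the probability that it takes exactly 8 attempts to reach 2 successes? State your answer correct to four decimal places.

Y = trial on which the second success occurs; negative binomial, r=2, p=0.33.
P(Y=8) = C(7,1) · p^2 · (1−p)^6
= 7 · 0.1089 · 0.090458 = 0.068956

0.0690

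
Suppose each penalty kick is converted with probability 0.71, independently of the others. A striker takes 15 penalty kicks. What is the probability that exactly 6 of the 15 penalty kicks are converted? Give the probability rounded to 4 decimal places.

X ~ Binomial(n=15, p=0.71).
P(X=6) = C(15,6) · p^6 · (1−p)^9
= 5005 · 0.1281 · 1.4507e-05 = 0.009301

0.0093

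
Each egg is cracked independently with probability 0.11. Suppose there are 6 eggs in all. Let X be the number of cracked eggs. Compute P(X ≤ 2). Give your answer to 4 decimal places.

0.9794

X ~ Binomial(6, 0.11); P(X ≤ 2) = Σ C(6,k) p^k (1−p)^(6−k) over k:
  k=0: C(6,0)·0.11^0·0.89^6 = 0.496981
  k=1: C(6,1)·0.11^1·0.89^5 = 0.368548
  k=2: C(6,2)·0.11^2·0.89^4 = 0.113877
Total = 0.979406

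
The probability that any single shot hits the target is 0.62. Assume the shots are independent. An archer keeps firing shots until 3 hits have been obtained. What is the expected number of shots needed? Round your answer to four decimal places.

4.8387

Y = total shots until the third success; negative binomial with r=3, p=0.62.
E[Y] = r / p = 3 / 0.62 = 4.838710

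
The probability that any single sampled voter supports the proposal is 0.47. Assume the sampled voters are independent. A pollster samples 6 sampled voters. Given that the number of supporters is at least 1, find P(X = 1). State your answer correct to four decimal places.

X ~ Binomial(6, 0.47). Want P(X=1 | X≥1) = P(X=1) / P(X≥1).
P(X=1) = C(6,1)·0.47^1·0.53^5 = 0.117931
P(X≥1) = 1 − 0.022164 = 0.977836
Ratio = 0.117931 / 0.977836 = 0.120604

0.1206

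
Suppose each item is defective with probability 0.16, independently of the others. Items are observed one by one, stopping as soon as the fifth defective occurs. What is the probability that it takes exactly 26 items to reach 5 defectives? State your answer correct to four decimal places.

Y = trial on which the fifth success occurs; negative binomial, r=5, p=0.16.
P(Y=26) = C(25,4) · p^5 · (1−p)^21
= 12650 · 0.00010486 · 0.025696 = 0.034084

0.0341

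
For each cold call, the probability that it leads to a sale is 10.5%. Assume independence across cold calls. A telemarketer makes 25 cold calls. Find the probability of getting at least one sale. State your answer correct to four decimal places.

0.9375

P(at least one) = 1 − P(none) = 1 − (1 − 0.105)^25
= 1 − 0.062456 = 0.937544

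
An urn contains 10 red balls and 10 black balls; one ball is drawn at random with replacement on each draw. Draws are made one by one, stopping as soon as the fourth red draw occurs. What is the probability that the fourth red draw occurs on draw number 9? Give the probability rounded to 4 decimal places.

0.1094

Y = trial on which the fourth success occurs; negative binomial, r=4, p=0.50.
P(Y=9) = C(8,3) · p^4 · (1−p)^5
= 56 · 0.0625 · 0.03125 = 0.109375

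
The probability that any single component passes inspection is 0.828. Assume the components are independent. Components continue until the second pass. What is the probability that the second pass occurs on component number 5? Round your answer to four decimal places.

0.0140

Y = trial on which the second success occurs; negative binomial, r=2, p=0.828.
P(Y=5) = C(4,1) · p^2 · (1−p)^3
= 4 · 0.68558 · 0.0050884 = 0.013954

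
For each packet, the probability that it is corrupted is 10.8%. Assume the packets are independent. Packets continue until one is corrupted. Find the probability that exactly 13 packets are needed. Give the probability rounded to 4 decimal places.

0.0274

Geometric (trials to first success), p = 0.108.
P(Y = 13) = (1−p)^12 · p = 0.25373 · 0.108 = 0.027403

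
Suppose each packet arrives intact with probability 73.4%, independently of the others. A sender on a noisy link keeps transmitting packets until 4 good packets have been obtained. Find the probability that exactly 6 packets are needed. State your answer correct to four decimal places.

0.2054

Y = trial on which the fourth success occurs; negative binomial, r=4, p=0.734.
P(Y=6) = C(5,3) · p^4 · (1−p)^2
= 10 · 0.29026 · 0.070756 = 0.205375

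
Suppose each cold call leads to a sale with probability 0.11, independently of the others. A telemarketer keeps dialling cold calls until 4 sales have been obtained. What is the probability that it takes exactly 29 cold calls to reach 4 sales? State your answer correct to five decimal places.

0.02604

Y = trial on which the fourth success occurs; negative binomial, r=4, p=0.11.
P(Y=29) = C(28,3) · p^4 · (1−p)^25
= 3276 · 0.00014641 · 0.054294 = 0.0260414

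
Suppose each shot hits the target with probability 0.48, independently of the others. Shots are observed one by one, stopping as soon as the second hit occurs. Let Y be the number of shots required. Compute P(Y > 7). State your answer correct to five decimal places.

0.07671

Needing more than 7 shots ⇔ fewer than 2 successes in the first 7. With X ~ Binomial(7, 0.48), P(Y > 7) = P(X ≤ 1).
  k=0: C(7,0)·0.48^0·0.52^7 = 0.0102807
  k=1: C(7,1)·0.48^1·0.52^6 = 0.0664292
P(X ≤ 1) = 0.0767100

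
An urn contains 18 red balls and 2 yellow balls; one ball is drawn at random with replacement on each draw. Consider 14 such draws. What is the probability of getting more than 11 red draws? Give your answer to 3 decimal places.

X ~ Binomial(14, 0.90); P(X ≥ 12) = Σ C(14,k) p^k (1−p)^(14−k) over k:
  k=12: C(14,12)·0.90^12·0.10^2 = 0.25701
  k=13: C(14,13)·0.90^13·0.10^1 = 0.35586
  k=14: C(14,14)·0.90^14·0.10^0 = 0.22877
Total = 0.84164

0.842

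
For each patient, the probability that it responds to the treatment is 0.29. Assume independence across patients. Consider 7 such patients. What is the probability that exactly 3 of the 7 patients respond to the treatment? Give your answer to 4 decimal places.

X ~ Binomial(n=7, p=0.29).
P(X=3) = C(7,3) · p^3 · (1−p)^4
= 35 · 0.024389 · 0.25412 = 0.216918

0.2169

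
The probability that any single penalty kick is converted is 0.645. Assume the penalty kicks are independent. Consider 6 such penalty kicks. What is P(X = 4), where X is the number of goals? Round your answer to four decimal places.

0.3272

X ~ Binomial(n=6, p=0.645).
P(X=4) = C(6,4) · p^4 · (1−p)^2
= 15 · 0.17308 · 0.12602 = 0.327180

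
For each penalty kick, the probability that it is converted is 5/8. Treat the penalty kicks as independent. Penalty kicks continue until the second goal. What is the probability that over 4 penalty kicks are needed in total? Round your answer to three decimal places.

0.152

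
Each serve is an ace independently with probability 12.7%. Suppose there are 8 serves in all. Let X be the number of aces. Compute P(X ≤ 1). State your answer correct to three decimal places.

0.730

X ~ Binomial(8, 0.127); P(X ≤ 1) = Σ C(8,k) p^k (1−p)^(8−k) over k:
  k=0: C(8,0)·0.127^0·0.873^8 = 0.33738
  k=1: C(8,1)·0.127^1·0.873^7 = 0.39264
Total = 0.73001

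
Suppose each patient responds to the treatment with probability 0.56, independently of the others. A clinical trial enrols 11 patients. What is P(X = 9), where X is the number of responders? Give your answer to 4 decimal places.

X ~ Binomial(n=11, p=0.56).
P(X=9) = C(11,9) · p^9 · (1−p)^2
= 55 · 0.0054162 · 0.1936 = 0.057671

0.0577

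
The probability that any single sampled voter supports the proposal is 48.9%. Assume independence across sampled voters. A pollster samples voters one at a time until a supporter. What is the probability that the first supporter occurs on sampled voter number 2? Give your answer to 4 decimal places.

0.2499

Geometric (trials to first success), p = 0.489.
P(Y = 2) = (1−p)^1 · p = 0.511 · 0.489 = 0.249879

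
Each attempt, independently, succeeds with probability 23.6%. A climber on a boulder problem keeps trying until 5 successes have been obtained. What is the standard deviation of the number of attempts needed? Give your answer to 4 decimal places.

8.2817

Y = total attempts until the fifth success; negative binomial with r=5, p=0.236.
SD(Y) = √[r(1−p)/p²] = √(68.586613) = 8.281704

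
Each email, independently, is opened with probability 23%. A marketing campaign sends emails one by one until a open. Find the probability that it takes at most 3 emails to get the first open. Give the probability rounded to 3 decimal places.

0.543

Y = number of emails to the first success; geometric, p = 0.23.
P(Y ≤ 3) = 1 − (1−p)^3 = 1 − 0.45653 = 0.54347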